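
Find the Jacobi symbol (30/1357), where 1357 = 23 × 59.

Pull out 2: since 1357 ≡ 5 (mod 8), (2/1357) = -1.
Reciprocity: 15 ≡ 3 and 1357 ≡ 1 (mod 4), so (15/1357) = +(1357/15).
Reduce top mod 15: now compute (7/15).
Reciprocity: 7 ≡ 3 and 15 ≡ 3 (mod 4), so (7/15) = −(15/7).
Reduce top mod 7: now compute (1/7).
Reached (1/7) = 1. Collecting the sign flips along the way, the symbol is +1.

1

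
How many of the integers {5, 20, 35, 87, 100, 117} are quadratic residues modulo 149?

(5/149) = +1 → QR.
(20/149) = +1 → QR.
(35/149) = +1 → QR.
(87/149) = -1 → non-residue.
(100/149) = +1 → QR.
(117/149) = -1 → non-residue.
Total quadratic residues among the 6: 4.

4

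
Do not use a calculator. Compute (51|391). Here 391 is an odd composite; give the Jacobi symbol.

0

Reciprocity: 51 ≡ 3 and 391 ≡ 3 (mod 4), so (51/391) = −(391/51).
Reduce top mod 51: now compute (34/51).
Pull out 2: since 51 ≡ 3 (mod 8), (2/51) = -1.
Reciprocity: 17 ≡ 1 and 51 ≡ 3 (mod 4), so (17/51) = +(51/17).
Reduce top mod 17: now compute (0/17).
Top reduces to 0: gcd > 1, so the symbol is 0.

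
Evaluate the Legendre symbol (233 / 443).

Euler's criterion: (233/443) ≡ 233^221 (mod 443).
233^2 ≡ 243 (mod 443)
233^4 ≡ 130 (mod 443)
233^8 ≡ 66 (mod 443)
233^16 ≡ 369 (mod 443)
233^32 ≡ 160 (mod 443)
233^64 ≡ 349 (mod 443)
233^128 ≡ 419 (mod 443)
233^221 = 233^(128+64+16+8+4+1) ≡ 1 (mod 443).
Result is 1, so (233/443) = 1.

1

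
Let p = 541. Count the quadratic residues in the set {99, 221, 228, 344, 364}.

(99/541) = -1 → non-residue.
(221/541) = +1 → QR.
(228/541) = +1 → QR.
(344/541) = -1 → non-residue.
(364/541) = -1 → non-residue.
Total quadratic residues among the 5: 2.

2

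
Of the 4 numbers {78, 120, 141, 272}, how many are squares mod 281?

(78/281) = +1 → QR.
(120/281) = -1 → non-residue.
(141/281) = +1 → QR.
(272/281) = +1 → QR.
Total quadratic residues among the 4: 3.

3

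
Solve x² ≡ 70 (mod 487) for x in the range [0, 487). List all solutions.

94, 393

Since 487 ≡ 3 (mod 4), a square root of 70 is 70^((487+1)/4) = 70^122 mod 487.
Repeated squaring: 70^2≡30, 70^4≡413, 70^8≡119, 70^16≡38, 70^32≡470, 70^64≡289 (mod 487).
70^122 = 70^(64+32+16+8+2) ≡ 393 (mod 487).
Check: 393² = 154449 ≡ 70 (mod 487). The two roots are 94 and 393.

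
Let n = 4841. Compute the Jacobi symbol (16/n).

1

Pull out 2^4: since 4841 ≡ 1 (mod 8), (2/4841) = +1, so (2/4841)^4 = +1.
Reached (1/4841) = 1. Collecting the sign flips along the way, the symbol is +1.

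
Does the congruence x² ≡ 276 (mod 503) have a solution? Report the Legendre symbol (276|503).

Pull out 2^2: since 503 ≡ 7 (mod 8), (2/503) = +1, so (2/503)^2 = +1.
Reciprocity: 69 ≡ 1 and 503 ≡ 3 (mod 4), so (69/503) = +(503/69).
Reduce top mod 69: now compute (20/69).
Pull out 2^2: since 69 ≡ 5 (mod 8), (2/69) = -1, so (2/69)^2 = +1.
Reciprocity: 5 ≡ 1 and 69 ≡ 1 (mod 4), so (5/69) = +(69/5).
Reduce top mod 5: now compute (4/5).
Pull out 2^2: since 5 ≡ 5 (mod 8), (2/5) = -1, so (2/5)^2 = +1.
Reached (1/5) = 1. Collecting the sign flips along the way, the symbol is +1.

1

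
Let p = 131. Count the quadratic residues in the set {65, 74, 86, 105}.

(65/131) = +1 → QR.
(74/131) = +1 → QR.
(86/131) = -1 → non-residue.
(105/131) = +1 → QR.
Total quadratic residues among the 4: 3.

3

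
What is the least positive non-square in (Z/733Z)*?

2

(2/733) = −1, so 2 is the smallest positive non-residue mod 733.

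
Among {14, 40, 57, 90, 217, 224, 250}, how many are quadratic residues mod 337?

(14/337) = +1 → QR.
(40/337) = -1 → non-residue.
(57/337) = -1 → non-residue.
(90/337) = -1 → non-residue.
(217/337) = -1 → non-residue.
(224/337) = +1 → QR.
(250/337) = -1 → non-residue.
Total quadratic residues among the 7: 2.

2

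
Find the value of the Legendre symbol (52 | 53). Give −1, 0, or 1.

1

Euler's criterion: (52/53) ≡ 52^26 (mod 53).
52^2 ≡ 1 (mod 53)
52^4 ≡ 1 (mod 53)
52^8 ≡ 1 (mod 53)
52^16 ≡ 1 (mod 53)
52^26 = 52^(16+8+2) ≡ 1 (mod 53).
Result is 1, so (52/53) = 1.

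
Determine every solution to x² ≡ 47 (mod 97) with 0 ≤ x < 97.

97 ≡ 1 (mod 4), so we find a root by search.
Trying successive values, 12² = 144 ≡ 47 (mod 97). The other root is 97 − 12 = 85.

12, 85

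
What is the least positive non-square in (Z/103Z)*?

(2/103) = +1, so 2 is a residue.
(3/103) = −1, so 3 is the smallest positive non-residue mod 103.

3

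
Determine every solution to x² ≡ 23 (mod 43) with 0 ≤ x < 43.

18, 25

Since 43 ≡ 3 (mod 4), a square root of 23 is 23^((43+1)/4) = 23^11 mod 43.
Repeated squaring: 23^2≡13, 23^4≡40, 23^8≡9 (mod 43).
23^11 = 23^(8+2+1) ≡ 25 (mod 43).
Check: 25² = 625 ≡ 23 (mod 43). The two roots are 18 and 25.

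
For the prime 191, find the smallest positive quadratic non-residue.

(2/191) = +1, so 2 is a residue.
(3/191) = +1, so 3 is a residue.
(4/191) = +1, so 4 is a residue.
(5/191) = +1, so 5 is a residue.
(6/191) = +1, so 6 is a residue.
(7/191) = −1, so 7 is the smallest positive non-residue mod 191.

7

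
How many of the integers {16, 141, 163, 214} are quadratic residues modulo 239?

2

(16/239) = +1 → QR.
(141/239) = -1 → non-residue.
(163/239) = +1 → QR.
(214/239) = -1 → non-residue.
Total quadratic residues among the 4: 2.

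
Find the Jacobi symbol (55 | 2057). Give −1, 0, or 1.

0

Reciprocity: 55 ≡ 3 and 2057 ≡ 1 (mod 4), so (55/2057) = +(2057/55).
Reduce top mod 55: now compute (22/55).
Pull out 2: since 55 ≡ 7 (mod 8), (2/55) = +1.
Reciprocity: 11 ≡ 3 and 55 ≡ 3 (mod 4), so (11/55) = −(55/11).
Reduce top mod 11: now compute (0/11).
Top reduces to 0: gcd > 1, so the symbol is 0.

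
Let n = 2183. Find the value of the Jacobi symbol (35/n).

-1

Reciprocity: 35 ≡ 3 and 2183 ≡ 3 (mod 4), so (35/2183) = −(2183/35).
Reduce top mod 35: now compute (13/35).
Reciprocity: 13 ≡ 1 and 35 ≡ 3 (mod 4), so (13/35) = +(35/13).
Reduce top mod 13: now compute (9/13).
Reciprocity: 9 ≡ 1 and 13 ≡ 1 (mod 4), so (9/13) = +(13/9).
Reduce top mod 9: now compute (4/9).
Pull out 2^2: since 9 ≡ 1 (mod 8), (2/9) = +1, so (2/9)^2 = +1.
Reached (1/9) = 1. Collecting the sign flips along the way, the symbol is -1.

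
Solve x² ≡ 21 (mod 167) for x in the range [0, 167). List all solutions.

Since 167 ≡ 3 (mod 4), a square root of 21 is 21^((167+1)/4) = 21^42 mod 167.
Repeated squaring: 21^2≡107, 21^4≡93, 21^8≡132, 21^16≡56, 21^32≡130 (mod 167).
21^42 = 21^(32+8+2) ≡ 122 (mod 167).
Check: 122² = 14884 ≡ 21 (mod 167). The two roots are 45 and 122.

45, 122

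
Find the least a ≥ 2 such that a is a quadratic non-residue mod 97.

5

(2/97) = +1, so 2 is a residue.
(3/97) = +1, so 3 is a residue.
(4/97) = +1, so 4 is a residue.
(5/97) = −1, so 5 is the smallest positive non-residue mod 97.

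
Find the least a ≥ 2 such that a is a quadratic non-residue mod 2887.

3

(2/2887) = +1, so 2 is a residue.
(3/2887) = −1, so 3 is the smallest positive non-residue mod 2887.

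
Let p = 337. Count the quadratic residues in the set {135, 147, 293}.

(135/337) = -1 → non-residue.
(147/337) = +1 → QR.
(293/337) = -1 → non-residue.
Total quadratic residues among the 3: 1.

1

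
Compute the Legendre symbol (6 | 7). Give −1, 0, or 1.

-1

Pull out 2: since 7 ≡ 7 (mod 8), (2/7) = +1.
Reciprocity: 3 ≡ 3 and 7 ≡ 3 (mod 4), so (3/7) = −(7/3).
Reduce top mod 3: now compute (1/3).
Reached (1/3) = 1. Collecting the sign flips along the way, the symbol is -1.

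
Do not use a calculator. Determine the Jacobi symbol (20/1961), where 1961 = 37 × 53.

Pull out 2^2: since 1961 ≡ 1 (mod 8), (2/1961) = +1, so (2/1961)^2 = +1.
Reciprocity: 5 ≡ 1 and 1961 ≡ 1 (mod 4), so (5/1961) = +(1961/5).
Reduce top mod 5: now compute (1/5).
Reached (1/5) = 1. Collecting the sign flips along the way, the symbol is +1.

1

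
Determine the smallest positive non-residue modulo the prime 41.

3

(2/41) = +1, so 2 is a residue.
(3/41) = −1, so 3 is the smallest positive non-residue mod 41.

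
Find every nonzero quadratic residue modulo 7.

Square k = 1,…,3 (k and 7−k give the same square):
1²=1, 2²=4, 3²≡2 (mod 7).
So the quadratic residues mod 7 are {1, 2, 4}.

1 2 4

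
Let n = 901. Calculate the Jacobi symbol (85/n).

0

Reciprocity: 85 ≡ 1 and 901 ≡ 1 (mod 4), so (85/901) = +(901/85).
Reduce top mod 85: now compute (51/85).
Reciprocity: 51 ≡ 3 and 85 ≡ 1 (mod 4), so (51/85) = +(85/51).
Reduce top mod 51: now compute (34/51).
Pull out 2: since 51 ≡ 3 (mod 8), (2/51) = -1.
Reciprocity: 17 ≡ 1 and 51 ≡ 3 (mod 4), so (17/51) = +(51/17).
Reduce top mod 17: now compute (0/17).
Top reduces to 0: gcd > 1, so the symbol is 0.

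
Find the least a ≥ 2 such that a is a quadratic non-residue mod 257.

(2/257) = +1, so 2 is a residue.
(3/257) = −1, so 3 is the smallest positive non-residue mod 257.

3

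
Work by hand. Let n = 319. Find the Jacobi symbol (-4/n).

First reduce: -4 ≡ 315 (mod 319).
Reciprocity: 315 ≡ 3 and 319 ≡ 3 (mod 4), so (315/319) = −(319/315).
Reduce top mod 315: now compute (4/315).
Pull out 2^2: since 315 ≡ 3 (mod 8), (2/315) = -1, so (2/315)^2 = +1.
Reached (1/315) = 1. Collecting the sign flips along the way, the symbol is -1.

-1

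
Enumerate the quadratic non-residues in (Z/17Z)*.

Square k = 1,…,8 (k and 17−k give the same square):
1²=1, 2²=4, 3²=9, 4²=16, 5²≡8, 6²≡2, 7²≡15, 8²≡13 (mod 17).
The residues are {1, 2, 4, 8, 9, 13, 15, 16}; the non-residues are the remaining 8 nonzero classes.

3, 5, 6, 7, 10, 11, 12, 14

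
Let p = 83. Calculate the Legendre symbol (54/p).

-1

Pull out 2: since 83 ≡ 3 (mod 8), (2/83) = -1.
Reciprocity: 27 ≡ 3 and 83 ≡ 3 (mod 4), so (27/83) = −(83/27).
Reduce top mod 27: now compute (2/27).
Pull out 2: since 27 ≡ 3 (mod 8), (2/27) = -1.
Reached (1/27) = 1. Collecting the sign flips along the way, the symbol is -1.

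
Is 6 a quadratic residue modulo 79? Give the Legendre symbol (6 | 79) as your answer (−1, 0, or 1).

Pull out 2: since 79 ≡ 7 (mod 8), (2/79) = +1.
Reciprocity: 3 ≡ 3 and 79 ≡ 3 (mod 4), so (3/79) = −(79/3).
Reduce top mod 3: now compute (1/3).
Reached (1/3) = 1. Collecting the sign flips along the way, the symbol is -1.

-1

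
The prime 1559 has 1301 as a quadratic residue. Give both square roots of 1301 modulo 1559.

Since 1559 ≡ 3 (mod 4), a square root of 1301 is 1301^((1559+1)/4) = 1301^390 mod 1559.
Repeated squaring: 1301^2≡1086, 1301^4≡792, 1301^8≡546, 1301^16≡347, 1301^32≡366, 1301^64≡1441, 1301^128≡1452, 1301^256≡536 (mod 1559).
1301^390 = 1301^(256+128+4+2) ≡ 287 (mod 1559).
Check: 287² = 82369 ≡ 1301 (mod 1559). The two roots are 287 and 1272.

287, 1272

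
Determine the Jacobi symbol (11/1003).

Reciprocity: 11 ≡ 3 and 1003 ≡ 3 (mod 4), so (11/1003) = −(1003/11).
Reduce top mod 11: now compute (2/11).
Pull out 2: since 11 ≡ 3 (mod 8), (2/11) = -1.
Reached (1/11) = 1. Collecting the sign flips along the way, the symbol is +1.

1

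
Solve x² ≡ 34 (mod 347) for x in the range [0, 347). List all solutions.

Since 347 ≡ 3 (mod 4), a square root of 34 is 34^((347+1)/4) = 34^87 mod 347.
Repeated squaring: 34^2≡115, 34^4≡39, 34^8≡133, 34^16≡339, 34^32≡64, 34^64≡279 (mod 347).
34^87 = 34^(64+16+4+2+1) ≡ 46 (mod 347).
Check: 46² = 2116 ≡ 34 (mod 347). The two roots are 46 and 301.

46, 301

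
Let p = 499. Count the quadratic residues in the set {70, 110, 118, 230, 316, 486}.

5

(70/499) = +1 → QR.
(110/499) = +1 → QR.
(118/499) = +1 → QR.
(230/499) = +1 → QR.
(316/499) = -1 → non-residue.
(486/499) = +1 → QR.
Total quadratic residues among the 6: 5.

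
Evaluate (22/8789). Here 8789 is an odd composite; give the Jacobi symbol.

Pull out 2: since 8789 ≡ 5 (mod 8), (2/8789) = -1.
Reciprocity: 11 ≡ 3 and 8789 ≡ 1 (mod 4), so (11/8789) = +(8789/11).
Reduce top mod 11: now compute (0/11).
Top reduces to 0: gcd > 1, so the symbol is 0.

0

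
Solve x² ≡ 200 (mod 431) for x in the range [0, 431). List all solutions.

Since 431 ≡ 3 (mod 4), a square root of 200 is 200^((431+1)/4) = 200^108 mod 431.
Repeated squaring: 200^2≡348, 200^4≡424, 200^8≡49, 200^16≡246, 200^32≡176, 200^64≡375 (mod 431).
200^108 = 200^(64+32+8+4) ≡ 275 (mod 431).
Check: 275² = 75625 ≡ 200 (mod 431). The two roots are 156 and 275.

156, 275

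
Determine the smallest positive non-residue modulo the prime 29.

2

(2/29) = −1, so 2 is the smallest positive non-residue mod 29.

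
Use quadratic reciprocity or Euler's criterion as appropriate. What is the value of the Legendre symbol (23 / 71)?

-1

Reciprocity: 23 ≡ 3 and 71 ≡ 3 (mod 4), so (23/71) = −(71/23).
Reduce top mod 23: now compute (2/23).
Pull out 2: since 23 ≡ 7 (mod 8), (2/23) = +1.
Reached (1/23) = 1. Collecting the sign flips along the way, the symbol is -1.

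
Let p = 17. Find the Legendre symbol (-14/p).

-1

First reduce: -14 ≡ 3 (mod 17).
Reciprocity: 3 ≡ 3 and 17 ≡ 1 (mod 4), so (3/17) = +(17/3).
Reduce top mod 3: now compute (2/3).
Pull out 2: since 3 ≡ 3 (mod 8), (2/3) = -1.
Reached (1/3) = 1. Collecting the sign flips along the way, the symbol is -1.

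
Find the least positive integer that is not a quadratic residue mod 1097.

(2/1097) = +1, so 2 is a residue.
(3/1097) = −1, so 3 is the smallest positive non-residue mod 1097.

3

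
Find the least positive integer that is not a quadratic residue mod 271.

(2/271) = +1, so 2 is a residue.
(3/271) = −1, so 3 is the smallest positive non-residue mod 271.

3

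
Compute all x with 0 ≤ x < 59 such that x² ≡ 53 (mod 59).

Since 59 ≡ 3 (mod 4), a square root of 53 is 53^((59+1)/4) = 53^15 mod 59.
Repeated squaring: 53^2≡36, 53^4≡57, 53^8≡4 (mod 59).
53^15 = 53^(8+4+2+1) ≡ 17 (mod 59).
Check: 17² = 289 ≡ 53 (mod 59). The two roots are 17 and 42.

17, 42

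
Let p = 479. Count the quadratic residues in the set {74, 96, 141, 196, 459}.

(74/479) = -1 → non-residue.
(96/479) = +1 → QR.
(141/479) = -1 → non-residue.
(196/479) = +1 → QR.
(459/479) = -1 → non-residue.
Total quadratic residues among the 5: 2.

2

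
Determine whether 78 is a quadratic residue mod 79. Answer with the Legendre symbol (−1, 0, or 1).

-1

Pull out 2: since 79 ≡ 7 (mod 8), (2/79) = +1.
Reciprocity: 39 ≡ 3 and 79 ≡ 3 (mod 4), so (39/79) = −(79/39).
Reduce top mod 39: now compute (1/39).
Reached (1/39) = 1. Collecting the sign flips along the way, the symbol is -1.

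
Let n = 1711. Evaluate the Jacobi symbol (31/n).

1

Reciprocity: 31 ≡ 3 and 1711 ≡ 3 (mod 4), so (31/1711) = −(1711/31).
Reduce top mod 31: now compute (6/31).
Pull out 2: since 31 ≡ 7 (mod 8), (2/31) = +1.
Reciprocity: 3 ≡ 3 and 31 ≡ 3 (mod 4), so (3/31) = −(31/3).
Reduce top mod 3: now compute (1/3).
Reached (1/3) = 1. Collecting the sign flips along the way, the symbol is +1.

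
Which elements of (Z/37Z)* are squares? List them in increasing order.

1, 3, 4, 7, 9, 10, 11, 12, 16, 21, 25, 26, 27, 28, 30, 33, 34, 36

Square k = 1,…,18 (k and 37−k give the same square):
1²=1, 2²=4, 3²=9, 4²=16, 5²=25, 6²=36, 7²≡12, 8²≡27, 9²≡7, 10²≡26, 11²≡10, 12²≡33, 13²≡21, 14²≡11, 15²≡3, 16²≡34, 17²≡30, 18²≡28 (mod 37).
So the quadratic residues mod 37 are {1, 3, 4, 7, 9, 10, 11, 12, 16, 21, 25, 26, 27, 28, 30, 33, 34, 36}.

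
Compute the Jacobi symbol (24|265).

1

Pull out 2^3: since 265 ≡ 1 (mod 8), (2/265) = +1, so (2/265)^3 = +1.
Reciprocity: 3 ≡ 3 and 265 ≡ 1 (mod 4), so (3/265) = +(265/3).
Reduce top mod 3: now compute (1/3).
Reached (1/3) = 1. Collecting the sign flips along the way, the symbol is +1.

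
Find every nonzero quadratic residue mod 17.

1, 2, 4, 8, 9, 13, 15, 16

Square k = 1,…,8 (k and 17−k give the same square):
1²=1, 2²=4, 3²=9, 4²=16, 5²≡8, 6²≡2, 7²≡15, 8²≡13 (mod 17).
So the quadratic residues mod 17 are {1, 2, 4, 8, 9, 13, 15, 16}.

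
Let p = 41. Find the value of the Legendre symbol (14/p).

Euler's criterion: (14/41) ≡ 14^20 (mod 41).
14^2 ≡ 32 (mod 41)
14^4 ≡ 40 (mod 41)
14^8 ≡ 1 (mod 41)
14^16 ≡ 1 (mod 41)
14^20 = 14^(16+4) ≡ 40 (mod 41).
Result is 40 ≡ −1, so (14/41) = −1.

-1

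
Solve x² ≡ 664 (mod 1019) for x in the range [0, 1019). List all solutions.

Since 1019 ≡ 3 (mod 4), a square root of 664 is 664^((1019+1)/4) = 664^255 mod 1019.
Repeated squaring: 664^2≡688, 664^4≡528, 664^8≡597, 664^16≡778, 664^32≡1017, 664^64≡4, 664^128≡16 (mod 1019).
664^255 = 664^(128+64+32+16+8+4+2+1) ≡ 958 (mod 1019).
Check: 958² = 917764 ≡ 664 (mod 1019). The two roots are 61 and 958.

61, 958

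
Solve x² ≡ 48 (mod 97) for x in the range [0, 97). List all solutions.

40, 57

97 ≡ 1 (mod 4), so we find a root by search.
Trying successive values, 40² = 1600 ≡ 48 (mod 97). The other root is 97 − 40 = 57.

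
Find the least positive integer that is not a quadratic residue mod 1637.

2

(2/1637) = −1, so 2 is the smallest positive non-residue mod 1637.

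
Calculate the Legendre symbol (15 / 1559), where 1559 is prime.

1

Reciprocity: 15 ≡ 3 and 1559 ≡ 3 (mod 4), so (15/1559) = −(1559/15).
Reduce top mod 15: now compute (14/15).
Pull out 2: since 15 ≡ 7 (mod 8), (2/15) = +1.
Reciprocity: 7 ≡ 3 and 15 ≡ 3 (mod 4), so (7/15) = −(15/7).
Reduce top mod 7: now compute (1/7).
Reached (1/7) = 1. Collecting the sign flips along the way, the symbol is +1.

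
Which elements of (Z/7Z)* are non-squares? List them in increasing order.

3, 5, 6

Square k = 1,…,3 (k and 7−k give the same square):
1²=1, 2²=4, 3²≡2 (mod 7).
The residues are {1, 2, 4}; the non-residues are the remaining 3 nonzero classes.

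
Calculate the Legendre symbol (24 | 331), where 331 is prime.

Pull out 2^3: since 331 ≡ 3 (mod 8), (2/331) = -1, so (2/331)^3 = -1.
Reciprocity: 3 ≡ 3 and 331 ≡ 3 (mod 4), so (3/331) = −(331/3).
Reduce top mod 3: now compute (1/3).
Reached (1/3) = 1. Collecting the sign flips along the way, the symbol is +1.

1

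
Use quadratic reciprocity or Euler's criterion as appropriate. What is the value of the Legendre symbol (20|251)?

Pull out 2^2: since 251 ≡ 3 (mod 8), (2/251) = -1, so (2/251)^2 = +1.
Reciprocity: 5 ≡ 1 and 251 ≡ 3 (mod 4), so (5/251) = +(251/5).
Reduce top mod 5: now compute (1/5).
Reached (1/5) = 1. Collecting the sign flips along the way, the symbol is +1.

1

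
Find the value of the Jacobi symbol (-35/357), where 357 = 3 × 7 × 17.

0

First reduce: -35 ≡ 322 (mod 357).
Pull out 2: since 357 ≡ 5 (mod 8), (2/357) = -1.
Reciprocity: 161 ≡ 1 and 357 ≡ 1 (mod 4), so (161/357) = +(357/161).
Reduce top mod 161: now compute (35/161).
Reciprocity: 35 ≡ 3 and 161 ≡ 1 (mod 4), so (35/161) = +(161/35).
Reduce top mod 35: now compute (21/35).
Reciprocity: 21 ≡ 1 and 35 ≡ 3 (mod 4), so (21/35) = +(35/21).
Reduce top mod 21: now compute (14/21).
Pull out 2: since 21 ≡ 5 (mod 8), (2/21) = -1.
Reciprocity: 7 ≡ 3 and 21 ≡ 1 (mod 4), so (7/21) = +(21/7).
Reduce top mod 7: now compute (0/7).
Top reduces to 0: gcd > 1, so the symbol is 0.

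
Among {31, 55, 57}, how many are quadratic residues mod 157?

2

(31/157) = +1 → QR.
(55/157) = -1 → non-residue.
(57/157) = +1 → QR.
Total quadratic residues among the 3: 2.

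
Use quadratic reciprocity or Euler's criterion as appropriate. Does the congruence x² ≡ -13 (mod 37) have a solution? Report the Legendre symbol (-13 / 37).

-1

Euler's criterion: (-13/37) ≡ 24^18 (mod 37).
24^2 ≡ 21 (mod 37)
24^4 ≡ 34 (mod 37)
24^8 ≡ 9 (mod 37)
24^16 ≡ 7 (mod 37)
24^18 = 24^(16+2) ≡ 36 (mod 37).
Result is 36 ≡ −1, so (-13/37) = −1.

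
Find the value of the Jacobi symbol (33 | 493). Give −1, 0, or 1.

Reciprocity: 33 ≡ 1 and 493 ≡ 1 (mod 4), so (33/493) = +(493/33).
Reduce top mod 33: now compute (31/33).
Reciprocity: 31 ≡ 3 and 33 ≡ 1 (mod 4), so (31/33) = +(33/31).
Reduce top mod 31: now compute (2/31).
Pull out 2: since 31 ≡ 7 (mod 8), (2/31) = +1.
Reached (1/31) = 1. Collecting the sign flips along the way, the symbol is +1.

1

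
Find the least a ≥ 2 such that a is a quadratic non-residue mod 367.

(2/367) = +1, so 2 is a residue.
(3/367) = −1, so 3 is the smallest positive non-residue mod 367.

3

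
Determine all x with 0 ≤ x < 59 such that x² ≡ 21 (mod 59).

Since 59 ≡ 3 (mod 4), a square root of 21 is 21^((59+1)/4) = 21^15 mod 59.
Repeated squaring: 21^2≡28, 21^4≡17, 21^8≡53 (mod 59).
21^15 = 21^(8+4+2+1) ≡ 27 (mod 59).
Check: 27² = 729 ≡ 21 (mod 59). The two roots are 27 and 32.

27, 32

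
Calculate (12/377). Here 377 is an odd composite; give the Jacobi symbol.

-1

Pull out 2^2: since 377 ≡ 1 (mod 8), (2/377) = +1, so (2/377)^2 = +1.
Reciprocity: 3 ≡ 3 and 377 ≡ 1 (mod 4), so (3/377) = +(377/3).
Reduce top mod 3: now compute (2/3).
Pull out 2: since 3 ≡ 3 (mod 8), (2/3) = -1.
Reached (1/3) = 1. Collecting the sign flips along the way, the symbol is -1.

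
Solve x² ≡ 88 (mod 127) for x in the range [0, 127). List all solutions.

Since 127 ≡ 3 (mod 4), a square root of 88 is 88^((127+1)/4) = 88^32 mod 127.
Repeated squaring: 88^2≡124, 88^4≡9, 88^8≡81, 88^16≡84, 88^32≡71 (mod 127).
88^32 = 88^(32) ≡ 71 (mod 127).
Check: 71² = 5041 ≡ 88 (mod 127). The two roots are 56 and 71.

56, 71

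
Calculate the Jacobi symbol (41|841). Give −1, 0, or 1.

Reciprocity: 41 ≡ 1 and 841 ≡ 1 (mod 4), so (41/841) = +(841/41).
Reduce top mod 41: now compute (21/41).
Reciprocity: 21 ≡ 1 and 41 ≡ 1 (mod 4), so (21/41) = +(41/21).
Reduce top mod 21: now compute (20/21).
Pull out 2^2: since 21 ≡ 5 (mod 8), (2/21) = -1, so (2/21)^2 = +1.
Reciprocity: 5 ≡ 1 and 21 ≡ 1 (mod 4), so (5/21) = +(21/5).
Reduce top mod 5: now compute (1/5).
Reached (1/5) = 1. Collecting the sign flips along the way, the symbol is +1.

1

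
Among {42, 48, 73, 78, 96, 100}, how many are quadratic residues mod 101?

3

(42/101) = -1 → non-residue.
(48/101) = -1 → non-residue.
(73/101) = -1 → non-residue.
(78/101) = +1 → QR.
(96/101) = +1 → QR.
(100/101) = +1 → QR.
Total quadratic residues among the 6: 3.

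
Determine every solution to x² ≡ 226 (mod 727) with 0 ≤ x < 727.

Since 727 ≡ 3 (mod 4), a square root of 226 is 226^((727+1)/4) = 226^182 mod 727.
Repeated squaring: 226^2≡186, 226^4≡427, 226^8≡579, 226^16≡94, 226^32≡112, 226^64≡185, 226^128≡56 (mod 727).
226^182 = 226^(128+32+16+4+2) ≡ 625 (mod 727).
Check: 625² = 390625 ≡ 226 (mod 727). The two roots are 102 and 625.

102, 625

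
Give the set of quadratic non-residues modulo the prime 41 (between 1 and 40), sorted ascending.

3, 6, 7, 11, 12, 13, 14, 15, 17, 19, 22, 24, 26, 27, 28, 29, 30, 34, 35, 38

Square k = 1,…,20 (k and 41−k give the same square):
1²=1, 2²=4, 3²=9, 4²=16, 5²=25, 6²=36, 7²≡8, 8²≡23, 9²≡40, 10²≡18, 11²≡39, 12²≡21, 13²≡5, 14²≡32, 15²≡20, 16²≡10, 17²≡2, 18²≡37, 19²≡33, 20²≡31 (mod 41).
The residues are {1, 2, 4, 5, 8, 9, 10, 16, 18, 20, 21, 23, 25, 31, 32, 33, 36, 37, 39, 40}; the non-residues are the remaining 20 nonzero classes.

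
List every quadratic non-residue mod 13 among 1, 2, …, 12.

2, 5, 6, 7, 8, 11

Square k = 1,…,6 (k and 13−k give the same square):
1²=1, 2²=4, 3²=9, 4²≡3, 5²≡12, 6²≡10 (mod 13).
The residues are {1, 3, 4, 9, 10, 12}; the non-residues are the remaining 6 nonzero classes.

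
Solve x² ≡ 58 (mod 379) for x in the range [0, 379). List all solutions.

171, 208

Since 379 ≡ 3 (mod 4), a square root of 58 is 58^((379+1)/4) = 58^95 mod 379.
Repeated squaring: 58^2≡332, 58^4≡314, 58^8≡56, 58^16≡104, 58^32≡204, 58^64≡305 (mod 379).
58^95 = 58^(64+16+8+4+2+1) ≡ 171 (mod 379).
Check: 171² = 29241 ≡ 58 (mod 379). The two roots are 171 and 208.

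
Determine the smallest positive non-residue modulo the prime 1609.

(2/1609) = +1, so 2 is a residue.
(3/1609) = +1, so 3 is a residue.
(4/1609) = +1, so 4 is a residue.
(5/1609) = +1, so 5 is a residue.
(6/1609) = +1, so 6 is a residue.
(7/1609) = −1, so 7 is the smallest positive non-residue mod 1609.

7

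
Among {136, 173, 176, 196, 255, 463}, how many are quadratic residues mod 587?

(136/587) = -1 → non-residue.
(173/587) = -1 → non-residue.
(176/587) = -1 → non-residue.
(196/587) = +1 → QR.
(255/587) = -1 → non-residue.
(463/587) = -1 → non-residue.
Total quadratic residues among the 6: 1.

1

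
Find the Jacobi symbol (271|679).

Reciprocity: 271 ≡ 3 and 679 ≡ 3 (mod 4), so (271/679) = −(679/271).
Reduce top mod 271: now compute (137/271).
Reciprocity: 137 ≡ 1 and 271 ≡ 3 (mod 4), so (137/271) = +(271/137).
Reduce top mod 137: now compute (134/137).
Pull out 2: since 137 ≡ 1 (mod 8), (2/137) = +1.
Reciprocity: 67 ≡ 3 and 137 ≡ 1 (mod 4), so (67/137) = +(137/67).
Reduce top mod 67: now compute (3/67).
Reciprocity: 3 ≡ 3 and 67 ≡ 3 (mod 4), so (3/67) = −(67/3).
Reduce top mod 3: now compute (1/3).
Reached (1/3) = 1. Collecting the sign flips along the way, the symbol is +1.

1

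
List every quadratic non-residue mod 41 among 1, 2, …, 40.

Square k = 1,…,20 (k and 41−k give the same square):
1²=1, 2²=4, 3²=9, 4²=16, 5²=25, 6²=36, 7²≡8, 8²≡23, 9²≡40, 10²≡18, 11²≡39, 12²≡21, 13²≡5, 14²≡32, 15²≡20, 16²≡10, 17²≡2, 18²≡37, 19²≡33, 20²≡31 (mod 41).
The residues are {1, 2, 4, 5, 8, 9, 10, 16, 18, 20, 21, 23, 25, 31, 32, 33, 36, 37, 39, 40}; the non-residues are the remaining 20 nonzero classes.

3, 6, 7, 11, 12, 13, 14, 15, 17, 19, 22, 24, 26, 27, 28, 29, 30, 34, 35, 38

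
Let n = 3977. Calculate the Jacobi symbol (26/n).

Pull out 2: since 3977 ≡ 1 (mod 8), (2/3977) = +1.
Reciprocity: 13 ≡ 1 and 3977 ≡ 1 (mod 4), so (13/3977) = +(3977/13).
Reduce top mod 13: now compute (12/13).
Pull out 2^2: since 13 ≡ 5 (mod 8), (2/13) = -1, so (2/13)^2 = +1.
Reciprocity: 3 ≡ 3 and 13 ≡ 1 (mod 4), so (3/13) = +(13/3).
Reduce top mod 3: now compute (1/3).
Reached (1/3) = 1. Collecting the sign flips along the way, the symbol is +1.

1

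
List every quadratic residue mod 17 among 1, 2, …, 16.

Square k = 1,…,8 (k and 17−k give the same square):
1²=1, 2²=4, 3²=9, 4²=16, 5²≡8, 6²≡2, 7²≡15, 8²≡13 (mod 17).
So the quadratic residues mod 17 are {1, 2, 4, 8, 9, 13, 15, 16}.

1, 2, 4, 8, 9, 13, 15, 16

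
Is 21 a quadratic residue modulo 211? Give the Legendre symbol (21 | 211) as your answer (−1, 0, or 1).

1

Euler's criterion: (21/211) ≡ 21^105 (mod 211).
21^2 ≡ 19 (mod 211)
21^4 ≡ 150 (mod 211)
21^8 ≡ 134 (mod 211)
21^16 ≡ 21 (mod 211)
21^32 ≡ 19 (mod 211)
21^64 ≡ 150 (mod 211)
21^105 = 21^(64+32+8+1) ≡ 1 (mod 211).
Result is 1, so (21/211) = 1.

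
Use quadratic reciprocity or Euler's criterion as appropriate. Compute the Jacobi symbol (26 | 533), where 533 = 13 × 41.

Pull out 2: since 533 ≡ 5 (mod 8), (2/533) = -1.
Reciprocity: 13 ≡ 1 and 533 ≡ 1 (mod 4), so (13/533) = +(533/13).
Reduce top mod 13: now compute (0/13).
Top reduces to 0: gcd > 1, so the symbol is 0.

0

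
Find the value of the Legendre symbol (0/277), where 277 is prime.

Top reduces to 0: gcd > 1, so the symbol is 0.

0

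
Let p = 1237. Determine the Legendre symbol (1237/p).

0

First reduce: 1237 ≡ 0 (mod 1237).
Top reduces to 0: gcd > 1, so the symbol is 0.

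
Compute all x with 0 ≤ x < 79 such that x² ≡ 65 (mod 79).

12, 67

Since 79 ≡ 3 (mod 4), a square root of 65 is 65^((79+1)/4) = 65^20 mod 79.
Repeated squaring: 65^2≡38, 65^4≡22, 65^8≡10, 65^16≡21 (mod 79).
65^20 = 65^(16+4) ≡ 67 (mod 79).
Check: 67² = 4489 ≡ 65 (mod 79). The two roots are 12 and 67.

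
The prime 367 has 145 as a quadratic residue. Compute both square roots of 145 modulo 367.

Since 367 ≡ 3 (mod 4), a square root of 145 is 145^((367+1)/4) = 145^92 mod 367.
Repeated squaring: 145^2≡106, 145^4≡226, 145^8≡63, 145^16≡299, 145^32≡220, 145^64≡323 (mod 367).
145^92 = 145^(64+16+8+4) ≡ 204 (mod 367).
Check: 204² = 41616 ≡ 145 (mod 367). The two roots are 163 and 204.

163, 204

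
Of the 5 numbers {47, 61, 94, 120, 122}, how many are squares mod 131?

2

(47/131) = -1 → non-residue.
(61/131) = +1 → QR.
(94/131) = +1 → QR.
(120/131) = -1 → non-residue.
(122/131) = -1 → non-residue.
Total quadratic residues among the 5: 2.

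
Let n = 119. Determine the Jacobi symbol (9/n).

1

Reciprocity: 9 ≡ 1 and 119 ≡ 3 (mod 4), so (9/119) = +(119/9).
Reduce top mod 9: now compute (2/9).
Pull out 2: since 9 ≡ 1 (mod 8), (2/9) = +1.
Reached (1/9) = 1. Collecting the sign flips along the way, the symbol is +1.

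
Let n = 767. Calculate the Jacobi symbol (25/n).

Reciprocity: 25 ≡ 1 and 767 ≡ 3 (mod 4), so (25/767) = +(767/25).
Reduce top mod 25: now compute (17/25).
Reciprocity: 17 ≡ 1 and 25 ≡ 1 (mod 4), so (17/25) = +(25/17).
Reduce top mod 17: now compute (8/17).
Pull out 2^3: since 17 ≡ 1 (mod 8), (2/17) = +1, so (2/17)^3 = +1.
Reached (1/17) = 1. Collecting the sign flips along the way, the symbol is +1.

1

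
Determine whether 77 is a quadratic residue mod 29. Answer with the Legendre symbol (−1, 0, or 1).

-1

First reduce: 77 ≡ 19 (mod 29).
Reciprocity: 19 ≡ 3 and 29 ≡ 1 (mod 4), so (19/29) = +(29/19).
Reduce top mod 19: now compute (10/19).
Pull out 2: since 19 ≡ 3 (mod 8), (2/19) = -1.
Reciprocity: 5 ≡ 1 and 19 ≡ 3 (mod 4), so (5/19) = +(19/5).
Reduce top mod 5: now compute (4/5).
Pull out 2^2: since 5 ≡ 5 (mod 8), (2/5) = -1, so (2/5)^2 = +1.
Reached (1/5) = 1. Collecting the sign flips along the way, the symbol is -1.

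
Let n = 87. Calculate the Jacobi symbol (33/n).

0

Reciprocity: 33 ≡ 1 and 87 ≡ 3 (mod 4), so (33/87) = +(87/33).
Reduce top mod 33: now compute (21/33).
Reciprocity: 21 ≡ 1 and 33 ≡ 1 (mod 4), so (21/33) = +(33/21).
Reduce top mod 21: now compute (12/21).
Pull out 2^2: since 21 ≡ 5 (mod 8), (2/21) = -1, so (2/21)^2 = +1.
Reciprocity: 3 ≡ 3 and 21 ≡ 1 (mod 4), so (3/21) = +(21/3).
Reduce top mod 3: now compute (0/3).
Top reduces to 0: gcd > 1, so the symbol is 0.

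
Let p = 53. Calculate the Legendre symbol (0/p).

0

Top reduces to 0: gcd > 1, so the symbol is 0.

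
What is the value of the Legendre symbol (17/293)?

1

Euler's criterion: (17/293) ≡ 17^146 (mod 293).
17^2 ≡ 289 (mod 293)
17^4 ≡ 16 (mod 293)
17^8 ≡ 256 (mod 293)
17^16 ≡ 197 (mod 293)
17^32 ≡ 133 (mod 293)
17^64 ≡ 109 (mod 293)
17^128 ≡ 161 (mod 293)
17^146 = 17^(128+16+2) ≡ 1 (mod 293).
Result is 1, so (17/293) = 1.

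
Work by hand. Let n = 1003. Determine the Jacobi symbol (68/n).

0

Pull out 2^2: since 1003 ≡ 3 (mod 8), (2/1003) = -1, so (2/1003)^2 = +1.
Reciprocity: 17 ≡ 1 and 1003 ≡ 3 (mod 4), so (17/1003) = +(1003/17).
Reduce top mod 17: now compute (0/17).
Top reduces to 0: gcd > 1, so the symbol is 0.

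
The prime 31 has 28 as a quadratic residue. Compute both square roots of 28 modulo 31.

Since 31 ≡ 3 (mod 4), a square root of 28 is 28^((31+1)/4) = 28^8 mod 31.
Repeated squaring: 28^2≡9, 28^4≡19, 28^8≡20 (mod 31).
28^8 = 28^(8) ≡ 20 (mod 31).
Check: 20² = 400 ≡ 28 (mod 31). The two roots are 11 and 20.

11, 20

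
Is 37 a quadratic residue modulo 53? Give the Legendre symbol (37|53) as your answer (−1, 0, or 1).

1

Reciprocity: 37 ≡ 1 and 53 ≡ 1 (mod 4), so (37/53) = +(53/37).
Reduce top mod 37: now compute (16/37).
Pull out 2^4: since 37 ≡ 5 (mod 8), (2/37) = -1, so (2/37)^4 = +1.
Reached (1/37) = 1. Collecting the sign flips along the way, the symbol is +1.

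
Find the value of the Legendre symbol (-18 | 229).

Euler's criterion: (-18/229) ≡ 211^114 (mod 229).
211^2 ≡ 95 (mod 229)
211^4 ≡ 94 (mod 229)
211^8 ≡ 134 (mod 229)
211^16 ≡ 94 (mod 229)
211^32 ≡ 134 (mod 229)
211^64 ≡ 94 (mod 229)
211^114 = 211^(64+32+16+2) ≡ 228 (mod 229).
Result is 228 ≡ −1, so (-18/229) = −1.

-1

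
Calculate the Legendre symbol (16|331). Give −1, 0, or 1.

1

Pull out 2^4: since 331 ≡ 3 (mod 8), (2/331) = -1, so (2/331)^4 = +1.
Reached (1/331) = 1. Collecting the sign flips along the way, the symbol is +1.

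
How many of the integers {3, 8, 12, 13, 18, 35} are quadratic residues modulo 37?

2

(3/37) = +1 → QR.
(8/37) = -1 → non-residue.
(12/37) = +1 → QR.
(13/37) = -1 → non-residue.
(18/37) = -1 → non-residue.
(35/37) = -1 → non-residue.
Total quadratic residues among the 6: 2.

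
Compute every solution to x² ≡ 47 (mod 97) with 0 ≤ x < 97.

12, 85

97 ≡ 1 (mod 4), so we find a root by search.
Trying successive values, 12² = 144 ≡ 47 (mod 97). The other root is 97 − 12 = 85.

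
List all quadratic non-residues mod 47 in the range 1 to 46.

5 10 11 13 15 19 20 22 23 26 29 30 31 33 35 38 39 40 41 43 44 45 46

Square k = 1,…,23 (k and 47−k give the same square):
1²=1, 2²=4, 3²=9, 4²=16, 5²=25, 6²=36, 7²≡2, 8²≡17, 9²≡34, 10²≡6, 11²≡27, 12²≡3, 13²≡28, 14²≡8, 15²≡37, 16²≡21, 17²≡7, 18²≡42, 19²≡32, 20²≡24, 21²≡18, 22²≡14, 23²≡12 (mod 47).
The residues are {1, 2, 3, 4, 6, 7, 8, 9, 12, 14, 16, 17, 18, 21, 24, 25, 27, 28, 32, 34, 36, 37, 42}; the non-residues are the remaining 23 nonzero classes.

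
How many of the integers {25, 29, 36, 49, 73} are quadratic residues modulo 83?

4

(25/83) = +1 → QR.
(29/83) = +1 → QR.
(36/83) = +1 → QR.
(49/83) = +1 → QR.
(73/83) = -1 → non-residue.
Total quadratic residues among the 5: 4.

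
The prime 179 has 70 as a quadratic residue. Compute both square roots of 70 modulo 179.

41, 138

Since 179 ≡ 3 (mod 4), a square root of 70 is 70^((179+1)/4) = 70^45 mod 179.
Repeated squaring: 70^2≡67, 70^4≡14, 70^8≡17, 70^16≡110, 70^32≡107 (mod 179).
70^45 = 70^(32+8+4+1) ≡ 138 (mod 179).
Check: 138² = 19044 ≡ 70 (mod 179). The two roots are 41 and 138.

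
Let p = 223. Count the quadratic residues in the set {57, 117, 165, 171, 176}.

(57/223) = -1 → non-residue.
(117/223) = -1 → non-residue.
(165/223) = -1 → non-residue.
(171/223) = +1 → QR.
(176/223) = -1 → non-residue.
Total quadratic residues among the 5: 1.

1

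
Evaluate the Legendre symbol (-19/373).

First reduce: -19 ≡ 354 (mod 373).
Pull out 2: since 373 ≡ 5 (mod 8), (2/373) = -1.
Reciprocity: 177 ≡ 1 and 373 ≡ 1 (mod 4), so (177/373) = +(373/177).
Reduce top mod 177: now compute (19/177).
Reciprocity: 19 ≡ 3 and 177 ≡ 1 (mod 4), so (19/177) = +(177/19).
Reduce top mod 19: now compute (6/19).
Pull out 2: since 19 ≡ 3 (mod 8), (2/19) = -1.
Reciprocity: 3 ≡ 3 and 19 ≡ 3 (mod 4), so (3/19) = −(19/3).
Reduce top mod 3: now compute (1/3).
Reached (1/3) = 1. Collecting the sign flips along the way, the symbol is -1.

-1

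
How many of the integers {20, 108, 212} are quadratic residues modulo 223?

1

(20/223) = -1 → non-residue.
(108/223) = -1 → non-residue.
(212/223) = +1 → QR.
Total quadratic residues among the 3: 1.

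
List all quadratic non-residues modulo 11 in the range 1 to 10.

Square k = 1,…,5 (k and 11−k give the same square):
1²=1, 2²=4, 3²=9, 4²≡5, 5²≡3 (mod 11).
The residues are {1, 3, 4, 5, 9}; the non-residues are the remaining 5 nonzero classes.

2,6,7,8,10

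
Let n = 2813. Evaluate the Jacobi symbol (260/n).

1

Pull out 2^2: since 2813 ≡ 5 (mod 8), (2/2813) = -1, so (2/2813)^2 = +1.
Reciprocity: 65 ≡ 1 and 2813 ≡ 1 (mod 4), so (65/2813) = +(2813/65).
Reduce top mod 65: now compute (18/65).
Pull out 2: since 65 ≡ 1 (mod 8), (2/65) = +1.
Reciprocity: 9 ≡ 1 and 65 ≡ 1 (mod 4), so (9/65) = +(65/9).
Reduce top mod 9: now compute (2/9).
Pull out 2: since 9 ≡ 1 (mod 8), (2/9) = +1.
Reached (1/9) = 1. Collecting the sign flips along the way, the symbol is +1.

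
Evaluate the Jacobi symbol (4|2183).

Pull out 2^2: since 2183 ≡ 7 (mod 8), (2/2183) = +1, so (2/2183)^2 = +1.
Reached (1/2183) = 1. Collecting the sign flips along the way, the symbol is +1.

1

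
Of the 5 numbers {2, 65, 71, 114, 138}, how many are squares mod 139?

(2/139) = -1 → non-residue.
(65/139) = +1 → QR.
(71/139) = +1 → QR.
(114/139) = -1 → non-residue.
(138/139) = -1 → non-residue.
Total quadratic residues among the 5: 2.

2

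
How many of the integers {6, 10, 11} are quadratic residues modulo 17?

0

(6/17) = -1 → non-residue.
(10/17) = -1 → non-residue.
(11/17) = -1 → non-residue.
Total quadratic residues among the 3: 0.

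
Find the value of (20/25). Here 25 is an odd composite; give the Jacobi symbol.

Pull out 2^2: since 25 ≡ 1 (mod 8), (2/25) = +1, so (2/25)^2 = +1.
Reciprocity: 5 ≡ 1 and 25 ≡ 1 (mod 4), so (5/25) = +(25/5).
Reduce top mod 5: now compute (0/5).
Top reduces to 0: gcd > 1, so the symbol is 0.

0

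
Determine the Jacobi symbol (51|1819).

Reciprocity: 51 ≡ 3 and 1819 ≡ 3 (mod 4), so (51/1819) = −(1819/51).
Reduce top mod 51: now compute (34/51).
Pull out 2: since 51 ≡ 3 (mod 8), (2/51) = -1.
Reciprocity: 17 ≡ 1 and 51 ≡ 3 (mod 4), so (17/51) = +(51/17).
Reduce top mod 17: now compute (0/17).
Top reduces to 0: gcd > 1, so the symbol is 0.

0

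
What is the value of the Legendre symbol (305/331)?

Reciprocity: 305 ≡ 1 and 331 ≡ 3 (mod 4), so (305/331) = +(331/305).
Reduce top mod 305: now compute (26/305).
Pull out 2: since 305 ≡ 1 (mod 8), (2/305) = +1.
Reciprocity: 13 ≡ 1 and 305 ≡ 1 (mod 4), so (13/305) = +(305/13).
Reduce top mod 13: now compute (6/13).
Pull out 2: since 13 ≡ 5 (mod 8), (2/13) = -1.
Reciprocity: 3 ≡ 3 and 13 ≡ 1 (mod 4), so (3/13) = +(13/3).
Reduce top mod 3: now compute (1/3).
Reached (1/3) = 1. Collecting the sign flips along the way, the symbol is -1.

-1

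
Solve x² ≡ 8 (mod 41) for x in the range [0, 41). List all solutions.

41 ≡ 1 (mod 4), so we find a root by search.
Trying successive values, 7² = 49 ≡ 8 (mod 41). The other root is 41 − 7 = 34.

7, 34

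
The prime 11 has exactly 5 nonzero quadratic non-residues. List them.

2, 6, 7, 8, 10

Square k = 1,…,5 (k and 11−k give the same square):
1²=1, 2²=4, 3²=9, 4²≡5, 5²≡3 (mod 11).
The residues are {1, 3, 4, 5, 9}; the non-residues are the remaining 5 nonzero classes.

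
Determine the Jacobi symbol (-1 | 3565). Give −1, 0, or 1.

First reduce: -1 ≡ 3564 (mod 3565).
Pull out 2^2: since 3565 ≡ 5 (mod 8), (2/3565) = -1, so (2/3565)^2 = +1.
Reciprocity: 891 ≡ 3 and 3565 ≡ 1 (mod 4), so (891/3565) = +(3565/891).
Reduce top mod 891: now compute (1/891).
Reached (1/891) = 1. Collecting the sign flips along the way, the symbol is +1.

1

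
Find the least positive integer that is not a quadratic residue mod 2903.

(2/2903) = +1, so 2 is a residue.
(3/2903) = +1, so 3 is a residue.
(4/2903) = +1, so 4 is a residue.
(5/2903) = −1, so 5 is the smallest positive non-residue mod 2903.

5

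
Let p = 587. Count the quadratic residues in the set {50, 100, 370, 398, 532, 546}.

2

(50/587) = -1 → non-residue.
(100/587) = +1 → QR.
(370/587) = -1 → non-residue.
(398/587) = -1 → non-residue.
(532/587) = -1 → non-residue.
(546/587) = +1 → QR.
Total quadratic residues among the 6: 2.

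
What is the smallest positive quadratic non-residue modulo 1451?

2

(2/1451) = −1, so 2 is the smallest positive non-residue mod 1451.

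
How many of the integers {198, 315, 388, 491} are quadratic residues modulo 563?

1

(198/563) = -1 → non-residue.
(315/563) = -1 → non-residue.
(388/563) = -1 → non-residue.
(491/563) = +1 → QR.
Total quadratic residues among the 4: 1.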